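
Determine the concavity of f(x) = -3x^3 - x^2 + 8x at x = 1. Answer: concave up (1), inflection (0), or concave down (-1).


Concavity is determined by the sign of f''(x).
f(x) = -3x^3 - x^2 + 8x
f'(x) = -9x^2 - 2x + 8
f''(x) = -18x - 2
f''(1) = -18 * 1 - 2
= -18 - 2
= -20
Since f''(1) < 0, the function is concave down (-1)

-1


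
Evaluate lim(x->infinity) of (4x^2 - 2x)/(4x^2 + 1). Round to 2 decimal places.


For limits at infinity with equal-degree polynomials,
we compare leading coefficients.
Numerator leading term: 4x^2
Denominator leading term: 4x^2
Divide both by x^2:
lim = (4 - 2/x) / (4 + 1/x^2)
As x -> infinity, the 1/x and 1/x^2 terms vanish:
= 4/4 = 1 = 1.00

1.00


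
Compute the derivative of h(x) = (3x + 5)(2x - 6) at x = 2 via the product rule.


Let u(x) = 3x + 5 and v(x) = 2x - 6
u'(x) = 3
v'(x) = 2
Product rule: h'(x) = u'(x)*v(x) + u(x)*v'(x)
= 3 * (2x - 6) + (3x + 5) * 2
At x = 2:
u(2) = 3 * 2 + 5 = 11
v(2) = 2 * 2 - 6 = -2
h'(2) = 3 * (-2) + 11 * 2
= -6 + 22
= 16

16


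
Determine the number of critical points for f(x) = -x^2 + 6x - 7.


Find where f'(x) = 0:
f'(x) = -2x + 6
Set f'(x) = 0:
-2x + 6 = 0
x = -6 / (-2) = 3
This is a linear equation in x, so there is exactly one solution.
Number of critical points: 1

1


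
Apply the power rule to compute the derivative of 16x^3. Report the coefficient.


We apply the power rule: d/dx [ax^n] = a*n * x^(n-1)
d/dx [16x^3]
= 16 * 3 * x^(3-1)
= 48x^2
The coefficient is 48

48


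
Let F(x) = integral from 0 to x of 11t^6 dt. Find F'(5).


By the Fundamental Theorem of Calculus (Part 1):
If F(x) = integral from 0 to x of f(t) dt, then F'(x) = f(x)
Here f(t) = 11t^6
So F'(x) = 11x^6
Evaluate at x = 5:
F'(5) = 11 * 5^6
= 11 * 15625
= 171875

171875


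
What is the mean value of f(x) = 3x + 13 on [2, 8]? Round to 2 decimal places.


Average value = 1/(b-a) * integral from a to b of f(x) dx
First compute the integral of 3x + 13:
F(x) = (3/2)x^2 + 13x
F(8) = 3/2 * 64 + 13 * 8 = 200
F(2) = 3/2 * 4 + 13 * 2 = 32
Integral = 200 - 32 = 168
Average = 168 / (8 - 2) = 168 / 6
= 28 = 28.00

28.00


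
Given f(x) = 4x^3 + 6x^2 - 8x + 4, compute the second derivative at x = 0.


First derivative:
f'(x) = 12x^2 + 12x - 8
Second derivative:
f''(x) = 24x + 12
Substitute x = 0:
f''(0) = 24 * 0 + 12
= 0 + 12
= 12

12


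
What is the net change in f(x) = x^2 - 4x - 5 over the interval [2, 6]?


Net change = f(b) - f(a)
f(x) = x^2 - 4x - 5
Compute f(6):
f(6) = 1 * 6^2 - 4 * 6 - 5
= 36 - 24 - 5
= 7
Compute f(2):
f(2) = 1 * 2^2 - 4 * 2 - 5
= 4 - 8 - 5
= -9
Net change = 7 - (-9) = 16

16


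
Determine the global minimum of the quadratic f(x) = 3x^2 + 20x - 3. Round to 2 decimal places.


For a quadratic f(x) = ax^2 + bx + c with a > 0, the minimum is at the vertex.
Vertex x-coordinate: x = -b/(2a)
x = -(20) / (2 * 3)
x = -20/6 = -10/3
Substitute back to find the minimum value:
f(-10/3) = 3 * (-10/3)^2 + 20 * (-10/3) - 3
= 100/3 - 200/3 - 3
= -109/3 ≈ -36.33

-36.33


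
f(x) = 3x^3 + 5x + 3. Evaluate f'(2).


Differentiate f(x) = 3x^3 + 5x + 3 term by term:
f'(x) = 9x^2 + 5
Substitute x = 2:
f'(2) = 9 * 2^2 + 0 * 2 + 5
= 36 + 0 + 5
= 41

41


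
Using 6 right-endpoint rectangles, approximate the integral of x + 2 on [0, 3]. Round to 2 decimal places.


Right Riemann sum uses right endpoints of each subinterval.
Interval: [0, 3], n = 6
dx = (3 - 0) / 6 = 1/2
Right endpoints: [1/2, 1, 3/2, 2, 5/2, 3]
f values: [5/2, 3, 7/2, 4, 9/2, 5]
Sum = dx * (sum of f values)
= 1/2 * 45/2
= 45/4 = 11.25

11.25


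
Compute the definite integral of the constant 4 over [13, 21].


The integral of a constant k over [a, b] equals k * (b - a).
integral from 13 to 21 of 4 dx
= 4 * (21 - 13)
= 4 * 8
= 32

32


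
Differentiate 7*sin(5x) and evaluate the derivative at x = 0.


Apply the chain rule to differentiate 7*sin(5x):
d/dx [7*sin(5x)]
= 7 * cos(5x) * d/dx(5x)
= 7 * 5 * cos(5x)
= 35 * cos(5x)
Evaluate at x = 0:
= 35 * cos(0)
= 35 * 1
= 35

35


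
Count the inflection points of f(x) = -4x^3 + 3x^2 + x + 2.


Inflection points occur where f''(x) = 0 and concavity changes.
f(x) = -4x^3 + 3x^2 + x + 2
f'(x) = -12x^2 + 6x + 1
f''(x) = -24x + 6
Set f''(x) = 0:
-24x + 6 = 0
x = -6 / (-24) = 1/4
Since f''(x) is linear (degree 1), it changes sign at this point.
Therefore there is exactly 1 inflection point.

1


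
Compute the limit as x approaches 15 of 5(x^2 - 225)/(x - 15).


Direct substitution gives 0/0, so we factor the numerator.
Factor: 5(x^2 - 225) = 5 * (x - 15)(x + 15)
Cancel the common factor (x - 15):
5(x^2 - 225)/(x - 15) = 5 * (x + 15)
Now substitute x = 15:
= 5 * (15 + 15) = 150

150


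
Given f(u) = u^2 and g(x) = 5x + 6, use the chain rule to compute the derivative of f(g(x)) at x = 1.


Using the chain rule: (f(g(x)))' = f'(g(x)) * g'(x)
First, find g(1):
g(1) = 5 * 1 + 6 = 11
Next, f'(u) = 2u
And g'(x) = 5
So f'(g(1)) * g'(1)
= 2 * 11 * 5
= 110

110


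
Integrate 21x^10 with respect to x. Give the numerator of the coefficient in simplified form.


Apply the power rule for integration:
integral of ax^n dx = a/(n+1) * x^(n+1) + C
integral of 21x^10 dx
= 21/11 * x^11 + C
The coefficient in lowest terms is 21/11, and its numerator is 21

21


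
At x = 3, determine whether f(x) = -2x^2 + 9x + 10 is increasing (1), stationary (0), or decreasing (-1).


Compute f'(x) to determine behavior:
f'(x) = -4x + 9
f'(3) = -4 * 3 + 9
= -12 + 9
= -3
Since f'(3) < 0, the function is decreasing (-1)

-1


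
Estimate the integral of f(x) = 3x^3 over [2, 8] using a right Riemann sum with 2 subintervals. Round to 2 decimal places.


Right Riemann sum uses right endpoints of each subinterval.
Interval: [2, 8], n = 2
dx = (8 - 2) / 2 = 3
Right endpoints: [5, 8]
f values: [375, 1536]
Sum = dx * (sum of f values)
= 3 * 1911
= 5733 = 5733.00

5733.00


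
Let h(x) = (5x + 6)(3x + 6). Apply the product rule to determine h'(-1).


Let u(x) = 5x + 6 and v(x) = 3x + 6
u'(x) = 5
v'(x) = 3
Product rule: h'(x) = u'(x)*v(x) + u(x)*v'(x)
= 5 * (3x + 6) + (5x + 6) * 3
At x = -1:
u(-1) = 5 * (-1) + 6 = 1
v(-1) = 3 * (-1) + 6 = 3
h'(-1) = 5 * 3 + 1 * 3
= 15 + 3
= 18

18


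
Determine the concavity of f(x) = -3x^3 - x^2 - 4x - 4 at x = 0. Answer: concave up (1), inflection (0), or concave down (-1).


Concavity is determined by the sign of f''(x).
f(x) = -3x^3 - x^2 - 4x - 4
f'(x) = -9x^2 - 2x - 4
f''(x) = -18x - 2
f''(0) = -18 * 0 - 2
= 0 - 2
= -2
Since f''(0) < 0, the function is concave down (-1)

-1


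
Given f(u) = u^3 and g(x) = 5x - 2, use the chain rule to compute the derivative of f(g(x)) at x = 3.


Using the chain rule: (f(g(x)))' = f'(g(x)) * g'(x)
First, find g(3):
g(3) = 5 * 3 - 2 = 13
Next, f'(u) = 3u^2
And g'(x) = 5
So f'(g(3)) * g'(3)
= 3 * 13^2 * 5
= 3 * 169 * 5
= 2535

2535


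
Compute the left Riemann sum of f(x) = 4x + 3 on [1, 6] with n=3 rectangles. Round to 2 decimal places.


Left Riemann sum uses left endpoints of each subinterval.
Interval: [1, 6], n = 3
dx = (6 - 1) / 3 = 5/3
Left endpoints: [1, 8/3, 13/3]
f values: [7, 41/3, 61/3]
Sum = dx * (sum of f values)
= 5/3 * 41
= 205/3 ≈ 68.33

68.33


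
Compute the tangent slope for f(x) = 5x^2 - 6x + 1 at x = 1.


The slope of the tangent line equals f'(x) at the point.
f(x) = 5x^2 - 6x + 1
f'(x) = 10x - 6
At x = 1:
f'(1) = 10 * 1 - 6
= 10 - 6
= 4

4


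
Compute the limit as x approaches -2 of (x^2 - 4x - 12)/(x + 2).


Direct substitution gives 0/0, so we factor the numerator.
Factor: (x^2 - 4x - 12) = (x + 2)(x - 6)
Cancel the common factor (x + 2):
(x^2 - 4x - 12)/(x + 2) = (x - 6)
Now substitute x = -2:
= (-2) - (6) = -8

-8


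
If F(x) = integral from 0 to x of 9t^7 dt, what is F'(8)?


By the Fundamental Theorem of Calculus (Part 1):
If F(x) = integral from 0 to x of f(t) dt, then F'(x) = f(x)
Here f(t) = 9t^7
So F'(x) = 9x^7
Evaluate at x = 8:
F'(8) = 9 * 8^7
= 9 * 2097152
= 18874368

18874368


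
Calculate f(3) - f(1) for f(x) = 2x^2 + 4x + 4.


Net change = f(b) - f(a)
f(x) = 2x^2 + 4x + 4
Compute f(3):
f(3) = 2 * 3^2 + 4 * 3 + 4
= 18 + 12 + 4
= 34
Compute f(1):
f(1) = 2 * 1^2 + 4 * 1 + 4
= 2 + 4 + 4
= 10
Net change = 34 - 10 = 24

24


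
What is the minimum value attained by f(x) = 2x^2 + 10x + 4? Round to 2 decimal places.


For a quadratic f(x) = ax^2 + bx + c with a > 0, the minimum is at the vertex.
Vertex x-coordinate: x = -b/(2a)
x = -(10) / (2 * 2)
x = -10/4 = -5/2
Substitute back to find the minimum value:
f(-5/2) = 2 * (-5/2)^2 + 10 * (-5/2) + 4
= 25/2 - 25 + 4
= -17/2 = -8.50

-8.50


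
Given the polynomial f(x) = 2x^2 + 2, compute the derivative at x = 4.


Differentiate term by term using power and sum rules:
f(x) = 2x^2 + 2
f'(x) = 4x
Substitute x = 4:
f'(4) = 4 * 4 + 0
= 16 + 0
= 16

16


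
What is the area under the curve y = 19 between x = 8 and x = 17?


The area under a constant function y = 19 is a rectangle.
Width = 17 - 8 = 9
Height = 19
Area = width * height
= 9 * 19
= 171

171


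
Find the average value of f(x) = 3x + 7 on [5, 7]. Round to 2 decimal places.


Average value = 1/(b-a) * integral from a to b of f(x) dx
First compute the integral of 3x + 7:
F(x) = (3/2)x^2 + 7x
F(7) = 3/2 * 49 + 7 * 7 = 245/2
F(5) = 3/2 * 25 + 7 * 5 = 145/2
Integral = 245/2 - 145/2 = 50
Average = 50 / (7 - 5) = 50 / 2
= 25 = 25.00

25.00


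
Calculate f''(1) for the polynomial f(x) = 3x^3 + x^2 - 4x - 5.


First derivative:
f'(x) = 9x^2 + 2x - 4
Second derivative:
f''(x) = 18x + 2
Substitute x = 1:
f''(1) = 18 * 1 + 2
= 18 + 2
= 20

20


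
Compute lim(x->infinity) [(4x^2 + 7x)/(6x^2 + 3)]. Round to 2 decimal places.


For limits at infinity with equal-degree polynomials,
we compare leading coefficients.
Numerator leading term: 4x^2
Denominator leading term: 6x^2
Divide both by x^2:
lim = (4 + 7/x) / (6 + 3/x^2)
As x -> infinity, the 1/x and 1/x^2 terms vanish:
= 4/6 = 2/3 ≈ 0.67

0.67


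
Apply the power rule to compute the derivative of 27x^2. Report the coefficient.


We apply the power rule: d/dx [ax^n] = a*n * x^(n-1)
d/dx [27x^2]
= 27 * 2 * x^(2-1)
= 54x
The coefficient is 54

54


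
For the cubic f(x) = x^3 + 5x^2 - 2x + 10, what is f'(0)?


Differentiate f(x) = x^3 + 5x^2 - 2x + 10 term by term:
f'(x) = 3x^2 + 10x - 2
Substitute x = 0:
f'(0) = 3 * 0^2 + 10 * 0 - 2
= 0 + 0 - 2
= -2

-2


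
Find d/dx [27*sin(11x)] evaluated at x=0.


Apply the chain rule to differentiate 27*sin(11x):
d/dx [27*sin(11x)]
= 27 * cos(11x) * d/dx(11x)
= 27 * 11 * cos(11x)
= 297 * cos(11x)
Evaluate at x = 0:
= 297 * cos(0)
= 297 * 1
= 297

297


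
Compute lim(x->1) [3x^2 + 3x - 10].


Since polynomials are continuous, we use direct substitution.
lim(x->1) of 3x^2 + 3x - 10
= 3 * 1^2 + 3 * 1 - 10
= 3 + 3 - 10
= -4

-4


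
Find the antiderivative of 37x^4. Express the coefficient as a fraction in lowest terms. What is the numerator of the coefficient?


Apply the power rule for integration:
integral of ax^n dx = a/(n+1) * x^(n+1) + C
integral of 37x^4 dx
= 37/5 * x^5 + C
The coefficient in lowest terms is 37/5, and its numerator is 37

37


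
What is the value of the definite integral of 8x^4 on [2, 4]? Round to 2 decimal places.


Find the antiderivative of 8x^4:
F(x) = 8/5 * x^5
Apply the Fundamental Theorem of Calculus:
F(4) - F(2)
= 8/5 * 4^5 - 8/5 * 2^5
= 8/5 * (1024 - 32)
= 8/5 * 992
= 7936/5 = 1587.20

1587.20


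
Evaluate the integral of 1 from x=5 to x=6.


The integral of a constant k over [a, b] equals k * (b - a).
integral from 5 to 6 of 1 dx
= 1 * (6 - 5)
= 1 * 1
= 1

1


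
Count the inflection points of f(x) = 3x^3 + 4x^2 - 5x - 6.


Inflection points occur where f''(x) = 0 and concavity changes.
f(x) = 3x^3 + 4x^2 - 5x - 6
f'(x) = 9x^2 + 8x - 5
f''(x) = 18x + 8
Set f''(x) = 0:
18x + 8 = 0
x = -8 / 18 = -4/9
Since f''(x) is linear (degree 1), it changes sign at this point.
Therefore there is exactly 1 inflection point.

1


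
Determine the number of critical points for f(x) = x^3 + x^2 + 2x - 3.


Find where f'(x) = 0:
f(x) = x^3 + x^2 + 2x - 3
f'(x) = 3x^2 + 2x + 2
This is a quadratic in x. Use the discriminant to count real roots.
Discriminant = (2)^2 - 4 * 3 * 2
= 4 - 24
= -20
Since discriminant < 0, f'(x) = 0 has no real solutions.
Number of critical points: 0

0


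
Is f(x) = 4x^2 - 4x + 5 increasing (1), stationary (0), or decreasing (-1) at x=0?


Compute f'(x) to determine behavior:
f'(x) = 8x - 4
f'(0) = 8 * 0 - 4
= 0 - 4
= -4
Since f'(0) < 0, the function is decreasing (-1)

-1


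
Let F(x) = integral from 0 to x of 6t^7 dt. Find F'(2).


By the Fundamental Theorem of Calculus (Part 1):
If F(x) = integral from 0 to x of f(t) dt, then F'(x) = f(x)
Here f(t) = 6t^7
So F'(x) = 6x^7
Evaluate at x = 2:
F'(2) = 6 * 2^7
= 6 * 128
= 768

768


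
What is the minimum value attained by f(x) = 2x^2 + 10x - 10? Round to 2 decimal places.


For a quadratic f(x) = ax^2 + bx + c with a > 0, the minimum is at the vertex.
Vertex x-coordinate: x = -b/(2a)
x = -(10) / (2 * 2)
x = -10/4 = -5/2
Substitute back to find the minimum value:
f(-5/2) = 2 * (-5/2)^2 + 10 * (-5/2) - 10
= 25/2 - 25 - 10
= -45/2 = -22.50

-22.50


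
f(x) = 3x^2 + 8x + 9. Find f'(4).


Differentiate term by term using power and sum rules:
f(x) = 3x^2 + 8x + 9
f'(x) = 6x + 8
Substitute x = 4:
f'(4) = 6 * 4 + 8
= 24 + 8
= 32

32


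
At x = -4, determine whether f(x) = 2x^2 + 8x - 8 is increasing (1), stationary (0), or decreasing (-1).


Compute f'(x) to determine behavior:
f'(x) = 4x + 8
f'(-4) = 4 * (-4) + 8
= -16 + 8
= -8
Since f'(-4) < 0, the function is decreasing (-1)

-1


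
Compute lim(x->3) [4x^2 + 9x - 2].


Since polynomials are continuous, we use direct substitution.
lim(x->3) of 4x^2 + 9x - 2
= 4 * 3^2 + 9 * 3 - 2
= 36 + 27 - 2
= 61

61


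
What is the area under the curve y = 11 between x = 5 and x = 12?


The area under a constant function y = 11 is a rectangle.
Width = 12 - 5 = 7
Height = 11
Area = width * height
= 7 * 11
= 77

77


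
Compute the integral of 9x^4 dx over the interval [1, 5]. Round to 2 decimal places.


Find the antiderivative of 9x^4:
F(x) = 9/5 * x^5
Apply the Fundamental Theorem of Calculus:
F(5) - F(1)
= 9/5 * 5^5 - 9/5 * 1^5
= 9/5 * (3125 - 1)
= 9/5 * 3124
= 28116/5 = 5623.20

5623.20


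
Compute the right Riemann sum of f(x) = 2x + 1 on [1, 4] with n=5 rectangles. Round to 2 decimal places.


Right Riemann sum uses right endpoints of each subinterval.
Interval: [1, 4], n = 5
dx = (4 - 1) / 5 = 3/5
Right endpoints: [8/5, 11/5, 14/5, 17/5, 4]
f values: [21/5, 27/5, 33/5, 39/5, 9]
Sum = dx * (sum of f values)
= 3/5 * 33
= 99/5 = 19.80

19.80


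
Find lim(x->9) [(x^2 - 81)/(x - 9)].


Direct substitution gives 0/0, so we factor the numerator.
Factor: (x^2 - 81) = (x - 9)(x + 9)
Cancel the common factor (x - 9):
(x^2 - 81)/(x - 9) = (x + 9)
Now substitute x = 9:
= (9 + 9) = 18

18


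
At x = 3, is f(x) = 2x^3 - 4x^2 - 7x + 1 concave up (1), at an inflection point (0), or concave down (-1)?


Concavity is determined by the sign of f''(x).
f(x) = 2x^3 - 4x^2 - 7x + 1
f'(x) = 6x^2 - 8x - 7
f''(x) = 12x - 8
f''(3) = 12 * 3 - 8
= 36 - 8
= 28
Since f''(3) > 0, the function is concave up (1)

1


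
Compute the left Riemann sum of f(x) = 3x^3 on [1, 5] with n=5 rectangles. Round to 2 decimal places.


Left Riemann sum uses left endpoints of each subinterval.
Interval: [1, 5], n = 5
dx = (5 - 1) / 5 = 4/5
Left endpoints: [1, 9/5, 13/5, 17/5, 21/5]
f values: [3, 2187/125, 6591/125, 14739/125, 27783/125]
Sum = dx * (sum of f values)
= 4/5 * 2067/5
= 8268/25 = 330.72

330.72


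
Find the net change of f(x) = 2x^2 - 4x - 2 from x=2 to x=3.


Net change = f(b) - f(a)
f(x) = 2x^2 - 4x - 2
Compute f(3):
f(3) = 2 * 3^2 - 4 * 3 - 2
= 18 - 12 - 2
= 4
Compute f(2):
f(2) = 2 * 2^2 - 4 * 2 - 2
= 8 - 8 - 2
= -2
Net change = 4 - (-2) = 6

6


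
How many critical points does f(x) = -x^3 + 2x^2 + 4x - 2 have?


Find where f'(x) = 0:
f(x) = -x^3 + 2x^2 + 4x - 2
f'(x) = -3x^2 + 4x + 4
This is a quadratic in x. Use the discriminant to count real roots.
Discriminant = (4)^2 - 4 * (-3) * 4
= 16 - (-48)
= 64
Since discriminant > 0, f'(x) = 0 has 2 real solutions.
Number of critical points: 2

2


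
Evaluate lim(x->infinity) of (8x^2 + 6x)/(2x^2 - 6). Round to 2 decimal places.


For limits at infinity with equal-degree polynomials,
we compare leading coefficients.
Numerator leading term: 8x^2
Denominator leading term: 2x^2
Divide both by x^2:
lim = (8 + 6/x) / (2 - 6/x^2)
As x -> infinity, the 1/x and 1/x^2 terms vanish:
= 8/2 = 4 = 4.00

4.00


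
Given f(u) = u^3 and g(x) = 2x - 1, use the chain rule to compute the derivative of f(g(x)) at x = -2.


Using the chain rule: (f(g(x)))' = f'(g(x)) * g'(x)
First, find g(-2):
g(-2) = 2 * (-2) - 1 = -5
Next, f'(u) = 3u^2
And g'(x) = 2
So f'(g(-2)) * g'(-2)
= 3 * (-5)^2 * 2
= 3 * 25 * 2
= 150

150


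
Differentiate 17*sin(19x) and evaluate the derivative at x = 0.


Apply the chain rule to differentiate 17*sin(19x):
d/dx [17*sin(19x)]
= 17 * cos(19x) * d/dx(19x)
= 17 * 19 * cos(19x)
= 323 * cos(19x)
Evaluate at x = 0:
= 323 * cos(0)
= 323 * 1
= 323

323


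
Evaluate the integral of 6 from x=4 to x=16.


The integral of a constant k over [a, b] equals k * (b - a).
integral from 4 to 16 of 6 dx
= 6 * (16 - 4)
= 6 * 12
= 72

72


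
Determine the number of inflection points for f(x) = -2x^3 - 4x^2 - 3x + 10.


Inflection points occur where f''(x) = 0 and concavity changes.
f(x) = -2x^3 - 4x^2 - 3x + 10
f'(x) = -6x^2 - 8x - 3
f''(x) = -12x - 8
Set f''(x) = 0:
-12x - 8 = 0
x = 8 / (-12) = -2/3
Since f''(x) is linear (degree 1), it changes sign at this point.
Therefore there is exactly 1 inflection point.

1


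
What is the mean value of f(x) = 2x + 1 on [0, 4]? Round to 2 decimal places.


Average value = 1/(b-a) * integral from a to b of f(x) dx
First compute the integral of 2x + 1:
F(x) = x^2 + x
F(4) = 1 * 16 + 1 * 4 = 20
F(0) = 1 * 0 + 1 * 0 = 0
Integral = 20 - 0 = 20
Average = 20 / (4 - 0) = 20 / 4
= 5 = 5.00

5.00


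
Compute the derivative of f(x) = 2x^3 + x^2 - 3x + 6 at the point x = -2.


Differentiate f(x) = 2x^3 + x^2 - 3x + 6 term by term:
f'(x) = 6x^2 + 2x - 3
Substitute x = -2:
f'(-2) = 6 * (-2)^2 + 2 * (-2) - 3
= 24 - 4 - 3
= 17

17


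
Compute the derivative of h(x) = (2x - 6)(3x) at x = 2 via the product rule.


Let u(x) = 2x - 6 and v(x) = 3x
u'(x) = 2
v'(x) = 3
Product rule: h'(x) = u'(x)*v(x) + u(x)*v'(x)
= 2 * (3x) + (2x - 6) * 3
At x = 2:
u(2) = 2 * 2 - 6 = -2
v(2) = 3 * 2 + 0 = 6
h'(2) = 2 * 6 + (-2) * 3
= 12 - 6
= 6

6


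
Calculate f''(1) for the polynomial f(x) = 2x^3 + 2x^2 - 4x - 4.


First derivative:
f'(x) = 6x^2 + 4x - 4
Second derivative:
f''(x) = 12x + 4
Substitute x = 1:
f''(1) = 12 * 1 + 4
= 12 + 4
= 16

16


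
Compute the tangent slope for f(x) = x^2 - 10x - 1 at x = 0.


The slope of the tangent line equals f'(x) at the point.
f(x) = x^2 - 10x - 1
f'(x) = 2x - 10
At x = 0:
f'(0) = 2 * 0 - 10
= 0 - 10
= -10

-10


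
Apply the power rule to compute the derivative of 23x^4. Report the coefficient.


We apply the power rule: d/dx [ax^n] = a*n * x^(n-1)
d/dx [23x^4]
= 23 * 4 * x^(4-1)
= 92x^3
The coefficient is 92

92


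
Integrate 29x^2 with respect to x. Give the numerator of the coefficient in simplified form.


Apply the power rule for integration:
integral of ax^n dx = a/(n+1) * x^(n+1) + C
integral of 29x^2 dx
= 29/3 * x^3 + C
The coefficient in lowest terms is 29/3, and its numerator is 29

29


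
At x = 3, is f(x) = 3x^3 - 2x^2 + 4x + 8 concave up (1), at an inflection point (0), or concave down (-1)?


Concavity is determined by the sign of f''(x).
f(x) = 3x^3 - 2x^2 + 4x + 8
f'(x) = 9x^2 - 4x + 4
f''(x) = 18x - 4
f''(3) = 18 * 3 - 4
= 54 - 4
= 50
Since f''(3) > 0, the function is concave up (1)

1


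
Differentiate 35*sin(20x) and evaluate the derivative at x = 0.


Apply the chain rule to differentiate 35*sin(20x):
d/dx [35*sin(20x)]
= 35 * cos(20x) * d/dx(20x)
= 35 * 20 * cos(20x)
= 700 * cos(20x)
Evaluate at x = 0:
= 700 * cos(0)
= 700 * 1
= 700

700


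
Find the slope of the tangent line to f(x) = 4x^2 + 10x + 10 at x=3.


The slope of the tangent line equals f'(x) at the point.
f(x) = 4x^2 + 10x + 10
f'(x) = 8x + 10
At x = 3:
f'(3) = 8 * 3 + 10
= 24 + 10
= 34

34


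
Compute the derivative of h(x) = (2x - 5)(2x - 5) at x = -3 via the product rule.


Let u(x) = 2x - 5 and v(x) = 2x - 5
u'(x) = 2
v'(x) = 2
Product rule: h'(x) = u'(x)*v(x) + u(x)*v'(x)
= 2 * (2x - 5) + (2x - 5) * 2
At x = -3:
u(-3) = 2 * (-3) - 5 = -11
v(-3) = 2 * (-3) - 5 = -11
h'(-3) = 2 * (-11) + (-11) * 2
= -22 - 22
= -44

-44


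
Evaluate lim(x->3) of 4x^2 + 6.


Since polynomials are continuous, we use direct substitution.
lim(x->3) of 4x^2 + 6
= 4 * 3^2 + 0 * 3 + 6
= 36 + 0 + 6
= 42

42


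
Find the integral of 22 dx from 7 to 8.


The integral of a constant k over [a, b] equals k * (b - a).
integral from 7 to 8 of 22 dx
= 22 * (8 - 7)
= 22 * 1
= 22

22


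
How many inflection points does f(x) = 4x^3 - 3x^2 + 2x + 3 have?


Inflection points occur where f''(x) = 0 and concavity changes.
f(x) = 4x^3 - 3x^2 + 2x + 3
f'(x) = 12x^2 - 6x + 2
f''(x) = 24x - 6
Set f''(x) = 0:
24x - 6 = 0
x = 6 / 24 = 1/4
Since f''(x) is linear (degree 1), it changes sign at this point.
Therefore there is exactly 1 inflection point.

1


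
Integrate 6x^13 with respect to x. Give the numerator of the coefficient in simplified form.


Apply the power rule for integration:
integral of ax^n dx = a/(n+1) * x^(n+1) + C
integral of 6x^13 dx
= 6/14 * x^14 + C
= 3/7 * x^14 + C
The coefficient in lowest terms is 3/7, and its numerator is 3

3


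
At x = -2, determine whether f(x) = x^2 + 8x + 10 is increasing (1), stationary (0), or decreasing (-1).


Compute f'(x) to determine behavior:
f'(x) = 2x + 8
f'(-2) = 2 * (-2) + 8
= -4 + 8
= 4
Since f'(-2) > 0, the function is increasing (1)

1


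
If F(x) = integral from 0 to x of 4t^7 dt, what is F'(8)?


By the Fundamental Theorem of Calculus (Part 1):
If F(x) = integral from 0 to x of f(t) dt, then F'(x) = f(x)
Here f(t) = 4t^7
So F'(x) = 4x^7
Evaluate at x = 8:
F'(8) = 4 * 8^7
= 4 * 2097152
= 8388608

8388608


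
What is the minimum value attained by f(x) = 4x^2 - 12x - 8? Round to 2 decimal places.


For a quadratic f(x) = ax^2 + bx + c with a > 0, the minimum is at the vertex.
Vertex x-coordinate: x = -b/(2a)
x = -(-12) / (2 * 4)
x = 12/8 = 3/2
Substitute back to find the minimum value:
f(3/2) = 4 * (3/2)^2 - 12 * (3/2) - 8
= 9 - 18 - 8
= -17 = -17.00

-17.00


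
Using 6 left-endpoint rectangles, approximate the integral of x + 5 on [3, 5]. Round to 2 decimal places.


Left Riemann sum uses left endpoints of each subinterval.
Interval: [3, 5], n = 6
dx = (5 - 3) / 6 = 1/3
Left endpoints: [3, 10/3, 11/3, 4, 13/3, 14/3]
f values: [8, 25/3, 26/3, 9, 28/3, 29/3]
Sum = dx * (sum of f values)
= 1/3 * 53
= 53/3 ≈ 17.67

17.67


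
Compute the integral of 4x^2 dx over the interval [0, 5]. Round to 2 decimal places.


Find the antiderivative of 4x^2:
F(x) = 4/3 * x^3
Apply the Fundamental Theorem of Calculus:
F(5) - F(0)
= 4/3 * 5^3 - 4/3 * 0^3
= 4/3 * (125 - 0)
= 4/3 * 125
= 500/3 ≈ 166.67

166.67


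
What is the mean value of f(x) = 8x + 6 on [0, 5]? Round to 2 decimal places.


Average value = 1/(b-a) * integral from a to b of f(x) dx
First compute the integral of 8x + 6:
F(x) = 4x^2 + 6x
F(5) = 4 * 25 + 6 * 5 = 130
F(0) = 4 * 0 + 6 * 0 = 0
Integral = 130 - 0 = 130
Average = 130 / (5 - 0) = 130 / 5
= 26 = 26.00

26.00


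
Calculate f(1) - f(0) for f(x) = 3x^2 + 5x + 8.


Net change = f(b) - f(a)
f(x) = 3x^2 + 5x + 8
Compute f(1):
f(1) = 3 * 1^2 + 5 * 1 + 8
= 3 + 5 + 8
= 16
Compute f(0):
f(0) = 3 * 0^2 + 5 * 0 + 8
= 0 + 0 + 8
= 8
Net change = 16 - 8 = 8

8


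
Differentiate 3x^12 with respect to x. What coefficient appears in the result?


We apply the power rule: d/dx [ax^n] = a*n * x^(n-1)
d/dx [3x^12]
= 3 * 12 * x^(12-1)
= 36x^11
The coefficient is 36

36


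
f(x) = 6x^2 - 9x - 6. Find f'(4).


Differentiate term by term using power and sum rules:
f(x) = 6x^2 - 9x - 6
f'(x) = 12x - 9
Substitute x = 4:
f'(4) = 12 * 4 - 9
= 48 - 9
= 39

39


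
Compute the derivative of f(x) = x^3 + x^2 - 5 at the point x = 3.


Differentiate f(x) = x^3 + x^2 - 5 term by term:
f'(x) = 3x^2 + 2x
Substitute x = 3:
f'(3) = 3 * 3^2 + 2 * 3 + 0
= 27 + 6 + 0
= 33

33


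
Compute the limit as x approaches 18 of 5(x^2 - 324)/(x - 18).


Direct substitution gives 0/0, so we factor the numerator.
Factor: 5(x^2 - 324) = 5 * (x - 18)(x + 18)
Cancel the common factor (x - 18):
5(x^2 - 324)/(x - 18) = 5 * (x + 18)
Now substitute x = 18:
= 5 * (18 + 18) = 180

180


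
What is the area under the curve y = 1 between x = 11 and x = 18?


The area under a constant function y = 1 is a rectangle.
Width = 18 - 11 = 7
Height = 1
Area = width * height
= 7 * 1
= 7

7


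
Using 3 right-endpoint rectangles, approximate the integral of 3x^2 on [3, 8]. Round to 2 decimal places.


Right Riemann sum uses right endpoints of each subinterval.
Interval: [3, 8], n = 3
dx = (8 - 3) / 3 = 5/3
Right endpoints: [14/3, 19/3, 8]
f values: [196/3, 361/3, 192]
Sum = dx * (sum of f values)
= 5/3 * 1133/3
= 5665/9 ≈ 629.44

629.44


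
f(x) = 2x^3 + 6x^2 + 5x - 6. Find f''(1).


First derivative:
f'(x) = 6x^2 + 12x + 5
Second derivative:
f''(x) = 12x + 12
Substitute x = 1:
f''(1) = 12 * 1 + 12
= 12 + 12
= 24

24


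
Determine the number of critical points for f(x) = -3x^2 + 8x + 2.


Find where f'(x) = 0:
f'(x) = -6x + 8
Set f'(x) = 0:
-6x + 8 = 0
x = -8 / (-6) = 4/3
This is a linear equation in x, so there is exactly one solution.
Number of critical points: 1

1


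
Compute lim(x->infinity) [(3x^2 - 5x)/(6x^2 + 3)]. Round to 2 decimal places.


For limits at infinity with equal-degree polynomials,
we compare leading coefficients.
Numerator leading term: 3x^2
Denominator leading term: 6x^2
Divide both by x^2:
lim = (3 - 5/x) / (6 + 3/x^2)
As x -> infinity, the 1/x and 1/x^2 terms vanish:
= 3/6 = 1/2 = 0.50

0.50


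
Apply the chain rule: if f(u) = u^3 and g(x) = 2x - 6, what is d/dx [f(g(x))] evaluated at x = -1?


Using the chain rule: (f(g(x)))' = f'(g(x)) * g'(x)
First, find g(-1):
g(-1) = 2 * (-1) - 6 = -8
Next, f'(u) = 3u^2
And g'(x) = 2
So f'(g(-1)) * g'(-1)
= 3 * (-8)^2 * 2
= 3 * 64 * 2
= 384

384


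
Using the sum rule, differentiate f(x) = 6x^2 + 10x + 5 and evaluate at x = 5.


Differentiate term by term using power and sum rules:
f(x) = 6x^2 + 10x + 5
f'(x) = 12x + 10
Substitute x = 5:
f'(5) = 12 * 5 + 10
= 60 + 10
= 70

70


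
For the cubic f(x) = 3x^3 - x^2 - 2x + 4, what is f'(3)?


Differentiate f(x) = 3x^3 - x^2 - 2x + 4 term by term:
f'(x) = 9x^2 - 2x - 2
Substitute x = 3:
f'(3) = 9 * 3^2 - 2 * 3 - 2
= 81 - 6 - 2
= 73

73


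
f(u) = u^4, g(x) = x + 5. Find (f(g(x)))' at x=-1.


Using the chain rule: (f(g(x)))' = f'(g(x)) * g'(x)
First, find g(-1):
g(-1) = 1 * (-1) + 5 = 4
Next, f'(u) = 4u^3
And g'(x) = 1
So f'(g(-1)) * g'(-1)
= 4 * 4^3 * 1
= 4 * 64 * 1
= 256

256


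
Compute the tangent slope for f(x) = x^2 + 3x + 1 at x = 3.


The slope of the tangent line equals f'(x) at the point.
f(x) = x^2 + 3x + 1
f'(x) = 2x + 3
At x = 3:
f'(3) = 2 * 3 + 3
= 6 + 3
= 9

9


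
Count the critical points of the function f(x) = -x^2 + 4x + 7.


Find where f'(x) = 0:
f'(x) = -2x + 4
Set f'(x) = 0:
-2x + 4 = 0
x = -4 / (-2) = 2
This is a linear equation in x, so there is exactly one solution.
Number of critical points: 1

1


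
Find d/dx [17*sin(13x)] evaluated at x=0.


Apply the chain rule to differentiate 17*sin(13x):
d/dx [17*sin(13x)]
= 17 * cos(13x) * d/dx(13x)
= 17 * 13 * cos(13x)
= 221 * cos(13x)
Evaluate at x = 0:
= 221 * cos(0)
= 221 * 1
= 221

221


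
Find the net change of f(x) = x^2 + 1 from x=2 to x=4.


Net change = f(b) - f(a)
f(x) = x^2 + 1
Compute f(4):
f(4) = 1 * 4^2 + 0 * 4 + 1
= 16 + 0 + 1
= 17
Compute f(2):
f(2) = 1 * 2^2 + 0 * 2 + 1
= 4 + 0 + 1
= 5
Net change = 17 - 5 = 12

12


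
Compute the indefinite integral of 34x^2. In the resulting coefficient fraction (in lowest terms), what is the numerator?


Apply the power rule for integration:
integral of ax^n dx = a/(n+1) * x^(n+1) + C
integral of 34x^2 dx
= 34/3 * x^3 + C
The coefficient in lowest terms is 34/3, and its numerator is 34

34


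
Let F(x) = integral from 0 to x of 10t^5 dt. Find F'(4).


By the Fundamental Theorem of Calculus (Part 1):
If F(x) = integral from 0 to x of f(t) dt, then F'(x) = f(x)
Here f(t) = 10t^5
So F'(x) = 10x^5
Evaluate at x = 4:
F'(4) = 10 * 4^5
= 10 * 1024
= 10240

10240


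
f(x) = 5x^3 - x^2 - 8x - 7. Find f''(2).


First derivative:
f'(x) = 15x^2 - 2x - 8
Second derivative:
f''(x) = 30x - 2
Substitute x = 2:
f''(2) = 30 * 2 - 2
= 60 - 2
= 58

58


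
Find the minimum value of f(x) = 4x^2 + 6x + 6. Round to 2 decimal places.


For a quadratic f(x) = ax^2 + bx + c with a > 0, the minimum is at the vertex.
Vertex x-coordinate: x = -b/(2a)
x = -(6) / (2 * 4)
x = -6/8 = -3/4
Substitute back to find the minimum value:
f(-3/4) = 4 * (-3/4)^2 + 6 * (-3/4) + 6
= 9/4 - 9/2 + 6
= 15/4 = 3.75

3.75


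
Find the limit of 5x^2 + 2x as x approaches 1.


Since polynomials are continuous, we use direct substitution.
lim(x->1) of 5x^2 + 2x
= 5 * 1^2 + 2 * 1 + 0
= 5 + 2 + 0
= 7

7


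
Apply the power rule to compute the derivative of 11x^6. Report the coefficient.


We apply the power rule: d/dx [ax^n] = a*n * x^(n-1)
d/dx [11x^6]
= 11 * 6 * x^(6-1)
= 66x^5
The coefficient is 66

66


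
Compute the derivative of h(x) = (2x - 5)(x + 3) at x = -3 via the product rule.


Let u(x) = 2x - 5 and v(x) = x + 3
u'(x) = 2
v'(x) = 1
Product rule: h'(x) = u'(x)*v(x) + u(x)*v'(x)
= 2 * (x + 3) + (2x - 5) * 1
At x = -3:
u(-3) = 2 * (-3) - 5 = -11
v(-3) = 1 * (-3) + 3 = 0
h'(-3) = 2 * 0 + (-11) * 1
= 0 - 11
= -11

-11


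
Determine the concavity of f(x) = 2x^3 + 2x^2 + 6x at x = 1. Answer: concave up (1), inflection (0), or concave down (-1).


Concavity is determined by the sign of f''(x).
f(x) = 2x^3 + 2x^2 + 6x
f'(x) = 6x^2 + 4x + 6
f''(x) = 12x + 4
f''(1) = 12 * 1 + 4
= 12 + 4
= 16
Since f''(1) > 0, the function is concave up (1)

1


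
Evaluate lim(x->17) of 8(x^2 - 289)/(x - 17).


Direct substitution gives 0/0, so we factor the numerator.
Factor: 8(x^2 - 289) = 8 * (x - 17)(x + 17)
Cancel the common factor (x - 17):
8(x^2 - 289)/(x - 17) = 8 * (x + 17)
Now substitute x = 17:
= 8 * (17 + 17) = 272

272


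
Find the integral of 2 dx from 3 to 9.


The integral of a constant k over [a, b] equals k * (b - a).
integral from 3 to 9 of 2 dx
= 2 * (9 - 3)
= 2 * 6
= 12

12


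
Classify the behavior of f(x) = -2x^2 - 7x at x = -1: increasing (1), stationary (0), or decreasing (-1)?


Compute f'(x) to determine behavior:
f'(x) = -4x - 7
f'(-1) = -4 * (-1) - 7
= 4 - 7
= -3
Since f'(-1) < 0, the function is decreasing (-1)

-1


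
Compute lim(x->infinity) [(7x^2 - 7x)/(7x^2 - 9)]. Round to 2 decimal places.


For limits at infinity with equal-degree polynomials,
we compare leading coefficients.
Numerator leading term: 7x^2
Denominator leading term: 7x^2
Divide both by x^2:
lim = (7 - 7/x) / (7 - 9/x^2)
As x -> infinity, the 1/x and 1/x^2 terms vanish:
= 7/7 = 1 = 1.00

1.00


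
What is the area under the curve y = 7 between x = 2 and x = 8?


The area under a constant function y = 7 is a rectangle.
Width = 8 - 2 = 6
Height = 7
Area = width * height
= 6 * 7
= 42

42


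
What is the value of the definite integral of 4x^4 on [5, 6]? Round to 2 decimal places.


Find the antiderivative of 4x^4:
F(x) = 4/5 * x^5
Apply the Fundamental Theorem of Calculus:
F(6) - F(5)
= 4/5 * 6^5 - 4/5 * 5^5
= 4/5 * (7776 - 3125)
= 4/5 * 4651
= 18604/5 = 3720.80

3720.80


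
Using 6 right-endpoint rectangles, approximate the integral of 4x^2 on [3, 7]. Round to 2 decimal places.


Right Riemann sum uses right endpoints of each subinterval.
Interval: [3, 7], n = 6
dx = (7 - 3) / 6 = 2/3
Right endpoints: [11/3, 13/3, 5, 17/3, 19/3, 7]
f values: [484/9, 676/9, 100, 1156/9, 1444/9, 196]
Sum = dx * (sum of f values)
= 2/3 * 6424/9
= 12848/27 ≈ 475.85

475.85


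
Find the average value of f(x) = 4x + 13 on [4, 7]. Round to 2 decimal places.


Average value = 1/(b-a) * integral from a to b of f(x) dx
First compute the integral of 4x + 13:
F(x) = 2x^2 + 13x
F(7) = 2 * 49 + 13 * 7 = 189
F(4) = 2 * 16 + 13 * 4 = 84
Integral = 189 - 84 = 105
Average = 105 / (7 - 4) = 105 / 3
= 35 = 35.00

35.00


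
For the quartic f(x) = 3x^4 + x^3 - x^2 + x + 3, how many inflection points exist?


Inflection points occur where f''(x) = 0 and concavity changes.
f(x) = 3x^4 + x^3 - x^2 + x + 3
f'(x) = 12x^3 + 3x^2 - 2x + 1
f''(x) = 36x^2 + 6x - 2
This is a quadratic in x. Use the discriminant to count real roots.
Discriminant = (6)^2 - 4 * 36 * (-2)
= 36 - (-288)
= 324
Since discriminant > 0, f''(x) = 0 has 2 distinct real solutions.
A quadratic with two distinct real roots changes sign at each root, so concavity changes at both.
Number of inflection points: 2

2


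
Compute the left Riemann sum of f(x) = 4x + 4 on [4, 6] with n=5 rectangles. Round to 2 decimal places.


Left Riemann sum uses left endpoints of each subinterval.
Interval: [4, 6], n = 5
dx = (6 - 4) / 5 = 2/5
Left endpoints: [4, 22/5, 24/5, 26/5, 28/5]
f values: [20, 108/5, 116/5, 124/5, 132/5]
Sum = dx * (sum of f values)
= 2/5 * 116
= 232/5 = 46.40

46.40


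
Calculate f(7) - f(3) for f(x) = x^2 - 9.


Net change = f(b) - f(a)
f(x) = x^2 - 9
Compute f(7):
f(7) = 1 * 7^2 + 0 * 7 - 9
= 49 + 0 - 9
= 40
Compute f(3):
f(3) = 1 * 3^2 + 0 * 3 - 9
= 9 + 0 - 9
= 0
Net change = 40 - 0 = 40

40


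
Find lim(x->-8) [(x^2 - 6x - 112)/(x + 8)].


Direct substitution gives 0/0, so we factor the numerator.
Factor: (x^2 - 6x - 112) = (x + 8)(x - 14)
Cancel the common factor (x + 8):
(x^2 - 6x - 112)/(x + 8) = (x - 14)
Now substitute x = -8:
= (-8) - (14) = -22

-22


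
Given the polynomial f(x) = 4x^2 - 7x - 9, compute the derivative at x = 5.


Differentiate term by term using power and sum rules:
f(x) = 4x^2 - 7x - 9
f'(x) = 8x - 7
Substitute x = 5:
f'(5) = 8 * 5 - 7
= 40 - 7
= 33

33


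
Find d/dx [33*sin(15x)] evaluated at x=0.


Apply the chain rule to differentiate 33*sin(15x):
d/dx [33*sin(15x)]
= 33 * cos(15x) * d/dx(15x)
= 33 * 15 * cos(15x)
= 495 * cos(15x)
Evaluate at x = 0:
= 495 * cos(0)
= 495 * 1
= 495

495


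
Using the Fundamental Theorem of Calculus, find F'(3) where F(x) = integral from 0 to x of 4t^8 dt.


By the Fundamental Theorem of Calculus (Part 1):
If F(x) = integral from 0 to x of f(t) dt, then F'(x) = f(x)
Here f(t) = 4t^8
So F'(x) = 4x^8
Evaluate at x = 3:
F'(3) = 4 * 3^8
= 4 * 6561
= 26244

26244


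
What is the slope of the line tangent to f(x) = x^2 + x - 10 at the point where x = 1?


The slope of the tangent line equals f'(x) at the point.
f(x) = x^2 + x - 10
f'(x) = 2x + 1
At x = 1:
f'(1) = 2 * 1 + 1
= 2 + 1
= 3

3


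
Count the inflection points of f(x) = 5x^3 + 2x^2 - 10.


Inflection points occur where f''(x) = 0 and concavity changes.
f(x) = 5x^3 + 2x^2 - 10
f'(x) = 15x^2 + 4x
f''(x) = 30x + 4
Set f''(x) = 0:
30x + 4 = 0
x = -4 / 30 = -2/15
Since f''(x) is linear (degree 1), it changes sign at this point.
Therefore there is exactly 1 inflection point.

1


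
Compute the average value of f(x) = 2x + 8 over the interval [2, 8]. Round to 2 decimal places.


Average value = 1/(b-a) * integral from a to b of f(x) dx
First compute the integral of 2x + 8:
F(x) = x^2 + 8x
F(8) = 1 * 64 + 8 * 8 = 128
F(2) = 1 * 4 + 8 * 2 = 20
Integral = 128 - 20 = 108
Average = 108 / (8 - 2) = 108 / 6
= 18 = 18.00

18.00


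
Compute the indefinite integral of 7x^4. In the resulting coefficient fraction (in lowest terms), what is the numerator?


Apply the power rule for integration:
integral of ax^n dx = a/(n+1) * x^(n+1) + C
integral of 7x^4 dx
= 7/5 * x^5 + C
The coefficient in lowest terms is 7/5, and its numerator is 7

7


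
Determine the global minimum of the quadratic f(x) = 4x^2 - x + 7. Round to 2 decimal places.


For a quadratic f(x) = ax^2 + bx + c with a > 0, the minimum is at the vertex.
Vertex x-coordinate: x = -b/(2a)
x = -(-1) / (2 * 4)
x = 1/8
Substitute back to find the minimum value:
f(1/8) = 4 * (1/8)^2 - 1 * (1/8) + 7
= 1/16 - 1/8 + 7
= 111/16 ≈ 6.94

6.94


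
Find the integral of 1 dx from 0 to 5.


The integral of a constant k over [a, b] equals k * (b - a).
integral from 0 to 5 of 1 dx
= 1 * (5 - 0)
= 1 * 5
= 5

5


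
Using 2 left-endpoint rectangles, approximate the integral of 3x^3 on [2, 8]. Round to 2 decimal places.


Left Riemann sum uses left endpoints of each subinterval.
Interval: [2, 8], n = 2
dx = (8 - 2) / 2 = 3
Left endpoints: [2, 5]
f values: [24, 375]
Sum = dx * (sum of f values)
= 3 * 399
= 1197 = 1197.00

1197.00


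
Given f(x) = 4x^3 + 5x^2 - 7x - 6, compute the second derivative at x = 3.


First derivative:
f'(x) = 12x^2 + 10x - 7
Second derivative:
f''(x) = 24x + 10
Substitute x = 3:
f''(3) = 24 * 3 + 10
= 72 + 10
= 82

82


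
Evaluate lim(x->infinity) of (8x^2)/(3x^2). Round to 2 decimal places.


For limits at infinity with equal-degree polynomials,
we compare leading coefficients.
Numerator leading term: 8x^2
Denominator leading term: 3x^2
Divide both by x^2:
lim = (8) / (3)
As x -> infinity, the 1/x and 1/x^2 terms vanish:
= 8/3 ≈ 2.67

2.67


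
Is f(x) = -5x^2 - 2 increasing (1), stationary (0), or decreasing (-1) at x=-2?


Compute f'(x) to determine behavior:
f'(x) = -10x
f'(-2) = -10 * (-2) + 0
= 20 + 0
= 20
Since f'(-2) > 0, the function is increasing (1)

1


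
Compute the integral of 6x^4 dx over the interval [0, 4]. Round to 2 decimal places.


Find the antiderivative of 6x^4:
F(x) = 6/5 * x^5
Apply the Fundamental Theorem of Calculus:
F(4) - F(0)
= 6/5 * 4^5 - 6/5 * 0^5
= 6/5 * (1024 - 0)
= 6/5 * 1024
= 6144/5 = 1228.80

1228.80


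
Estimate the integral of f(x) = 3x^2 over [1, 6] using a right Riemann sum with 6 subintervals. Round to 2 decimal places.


Right Riemann sum uses right endpoints of each subinterval.
Interval: [1, 6], n = 6
dx = (6 - 1) / 6 = 5/6
Right endpoints: [11/6, 8/3, 7/2, 13/3, 31/6, 6]
f values: [121/12, 64/3, 147/4, 169/3, 961/12, 108]
Sum = dx * (sum of f values)
= 5/6 * 3751/12
= 18755/72 ≈ 260.49

260.49


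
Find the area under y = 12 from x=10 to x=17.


The area under a constant function y = 12 is a rectangle.
Width = 17 - 10 = 7
Height = 12
Area = width * height
= 7 * 12
= 84

84


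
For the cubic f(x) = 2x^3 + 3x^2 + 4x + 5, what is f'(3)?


Differentiate f(x) = 2x^3 + 3x^2 + 4x + 5 term by term:
f'(x) = 6x^2 + 6x + 4
Substitute x = 3:
f'(3) = 6 * 3^2 + 6 * 3 + 4
= 54 + 18 + 4
= 76

76


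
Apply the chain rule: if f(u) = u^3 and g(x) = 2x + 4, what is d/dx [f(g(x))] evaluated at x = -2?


Using the chain rule: (f(g(x)))' = f'(g(x)) * g'(x)
First, find g(-2):
g(-2) = 2 * (-2) + 4 = 0
Next, f'(u) = 3u^2
And g'(x) = 2
So f'(g(-2)) * g'(-2)
= 3 * 0^2 * 2
= 3 * 0 * 2
= 0

0


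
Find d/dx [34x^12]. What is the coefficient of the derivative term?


We apply the power rule: d/dx [ax^n] = a*n * x^(n-1)
d/dx [34x^12]
= 34 * 12 * x^(12-1)
= 408x^11
The coefficient is 408

408


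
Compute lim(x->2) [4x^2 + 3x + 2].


Since polynomials are continuous, we use direct substitution.
lim(x->2) of 4x^2 + 3x + 2
= 4 * 2^2 + 3 * 2 + 2
= 16 + 6 + 2
= 24

24


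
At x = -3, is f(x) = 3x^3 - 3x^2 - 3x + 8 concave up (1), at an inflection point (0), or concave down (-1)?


Concavity is determined by the sign of f''(x).
f(x) = 3x^3 - 3x^2 - 3x + 8
f'(x) = 9x^2 - 6x - 3
f''(x) = 18x - 6
f''(-3) = 18 * (-3) - 6
= -54 - 6
= -60
Since f''(-3) < 0, the function is concave down (-1)

-1
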